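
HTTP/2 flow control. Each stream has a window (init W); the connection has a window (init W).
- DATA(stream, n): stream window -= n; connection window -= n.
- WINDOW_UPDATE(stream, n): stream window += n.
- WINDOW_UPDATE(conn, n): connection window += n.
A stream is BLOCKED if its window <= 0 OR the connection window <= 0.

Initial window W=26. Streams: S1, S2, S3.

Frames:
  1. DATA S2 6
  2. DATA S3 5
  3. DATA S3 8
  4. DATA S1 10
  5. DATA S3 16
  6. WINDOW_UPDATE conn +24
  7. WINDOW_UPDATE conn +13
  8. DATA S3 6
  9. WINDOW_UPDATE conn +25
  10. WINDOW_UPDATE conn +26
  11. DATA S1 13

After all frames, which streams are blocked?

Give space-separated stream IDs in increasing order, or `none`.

Answer: S3

Derivation:
Op 1: conn=20 S1=26 S2=20 S3=26 blocked=[]
Op 2: conn=15 S1=26 S2=20 S3=21 blocked=[]
Op 3: conn=7 S1=26 S2=20 S3=13 blocked=[]
Op 4: conn=-3 S1=16 S2=20 S3=13 blocked=[1, 2, 3]
Op 5: conn=-19 S1=16 S2=20 S3=-3 blocked=[1, 2, 3]
Op 6: conn=5 S1=16 S2=20 S3=-3 blocked=[3]
Op 7: conn=18 S1=16 S2=20 S3=-3 blocked=[3]
Op 8: conn=12 S1=16 S2=20 S3=-9 blocked=[3]
Op 9: conn=37 S1=16 S2=20 S3=-9 blocked=[3]
Op 10: conn=63 S1=16 S2=20 S3=-9 blocked=[3]
Op 11: conn=50 S1=3 S2=20 S3=-9 blocked=[3]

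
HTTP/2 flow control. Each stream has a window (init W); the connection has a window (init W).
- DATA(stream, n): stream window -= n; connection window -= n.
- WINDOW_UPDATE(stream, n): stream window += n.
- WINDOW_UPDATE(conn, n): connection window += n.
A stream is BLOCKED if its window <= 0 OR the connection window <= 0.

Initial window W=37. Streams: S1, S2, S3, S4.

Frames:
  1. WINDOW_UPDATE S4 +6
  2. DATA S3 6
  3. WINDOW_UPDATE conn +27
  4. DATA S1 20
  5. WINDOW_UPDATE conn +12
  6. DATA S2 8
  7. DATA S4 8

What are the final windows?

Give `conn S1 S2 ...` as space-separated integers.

Op 1: conn=37 S1=37 S2=37 S3=37 S4=43 blocked=[]
Op 2: conn=31 S1=37 S2=37 S3=31 S4=43 blocked=[]
Op 3: conn=58 S1=37 S2=37 S3=31 S4=43 blocked=[]
Op 4: conn=38 S1=17 S2=37 S3=31 S4=43 blocked=[]
Op 5: conn=50 S1=17 S2=37 S3=31 S4=43 blocked=[]
Op 6: conn=42 S1=17 S2=29 S3=31 S4=43 blocked=[]
Op 7: conn=34 S1=17 S2=29 S3=31 S4=35 blocked=[]

Answer: 34 17 29 31 35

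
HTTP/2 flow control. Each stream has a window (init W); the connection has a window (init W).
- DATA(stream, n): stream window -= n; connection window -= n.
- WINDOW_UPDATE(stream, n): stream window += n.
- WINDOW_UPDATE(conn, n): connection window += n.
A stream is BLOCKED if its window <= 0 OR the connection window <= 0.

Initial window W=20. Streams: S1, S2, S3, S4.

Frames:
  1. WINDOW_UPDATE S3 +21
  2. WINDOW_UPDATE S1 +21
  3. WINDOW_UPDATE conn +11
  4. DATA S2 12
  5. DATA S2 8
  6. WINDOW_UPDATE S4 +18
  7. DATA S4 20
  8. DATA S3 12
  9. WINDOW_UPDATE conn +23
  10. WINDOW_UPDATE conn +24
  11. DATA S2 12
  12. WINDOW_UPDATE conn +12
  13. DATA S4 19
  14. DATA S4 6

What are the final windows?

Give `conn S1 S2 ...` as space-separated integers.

Answer: 1 41 -12 29 -7

Derivation:
Op 1: conn=20 S1=20 S2=20 S3=41 S4=20 blocked=[]
Op 2: conn=20 S1=41 S2=20 S3=41 S4=20 blocked=[]
Op 3: conn=31 S1=41 S2=20 S3=41 S4=20 blocked=[]
Op 4: conn=19 S1=41 S2=8 S3=41 S4=20 blocked=[]
Op 5: conn=11 S1=41 S2=0 S3=41 S4=20 blocked=[2]
Op 6: conn=11 S1=41 S2=0 S3=41 S4=38 blocked=[2]
Op 7: conn=-9 S1=41 S2=0 S3=41 S4=18 blocked=[1, 2, 3, 4]
Op 8: conn=-21 S1=41 S2=0 S3=29 S4=18 blocked=[1, 2, 3, 4]
Op 9: conn=2 S1=41 S2=0 S3=29 S4=18 blocked=[2]
Op 10: conn=26 S1=41 S2=0 S3=29 S4=18 blocked=[2]
Op 11: conn=14 S1=41 S2=-12 S3=29 S4=18 blocked=[2]
Op 12: conn=26 S1=41 S2=-12 S3=29 S4=18 blocked=[2]
Op 13: conn=7 S1=41 S2=-12 S3=29 S4=-1 blocked=[2, 4]
Op 14: conn=1 S1=41 S2=-12 S3=29 S4=-7 blocked=[2, 4]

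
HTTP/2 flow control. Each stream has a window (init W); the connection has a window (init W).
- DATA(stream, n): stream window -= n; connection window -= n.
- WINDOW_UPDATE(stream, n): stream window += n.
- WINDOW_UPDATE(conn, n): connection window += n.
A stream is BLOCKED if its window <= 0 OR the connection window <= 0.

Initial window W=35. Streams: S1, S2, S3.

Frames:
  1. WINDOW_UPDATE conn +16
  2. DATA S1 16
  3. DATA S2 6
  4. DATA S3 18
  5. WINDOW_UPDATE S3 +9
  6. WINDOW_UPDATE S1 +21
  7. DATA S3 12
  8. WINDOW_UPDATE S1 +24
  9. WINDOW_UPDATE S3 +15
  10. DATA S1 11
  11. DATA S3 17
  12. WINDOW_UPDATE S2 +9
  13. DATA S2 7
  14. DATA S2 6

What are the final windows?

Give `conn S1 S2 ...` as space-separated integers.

Answer: -42 53 25 12

Derivation:
Op 1: conn=51 S1=35 S2=35 S3=35 blocked=[]
Op 2: conn=35 S1=19 S2=35 S3=35 blocked=[]
Op 3: conn=29 S1=19 S2=29 S3=35 blocked=[]
Op 4: conn=11 S1=19 S2=29 S3=17 blocked=[]
Op 5: conn=11 S1=19 S2=29 S3=26 blocked=[]
Op 6: conn=11 S1=40 S2=29 S3=26 blocked=[]
Op 7: conn=-1 S1=40 S2=29 S3=14 blocked=[1, 2, 3]
Op 8: conn=-1 S1=64 S2=29 S3=14 blocked=[1, 2, 3]
Op 9: conn=-1 S1=64 S2=29 S3=29 blocked=[1, 2, 3]
Op 10: conn=-12 S1=53 S2=29 S3=29 blocked=[1, 2, 3]
Op 11: conn=-29 S1=53 S2=29 S3=12 blocked=[1, 2, 3]
Op 12: conn=-29 S1=53 S2=38 S3=12 blocked=[1, 2, 3]
Op 13: conn=-36 S1=53 S2=31 S3=12 blocked=[1, 2, 3]
Op 14: conn=-42 S1=53 S2=25 S3=12 blocked=[1, 2, 3]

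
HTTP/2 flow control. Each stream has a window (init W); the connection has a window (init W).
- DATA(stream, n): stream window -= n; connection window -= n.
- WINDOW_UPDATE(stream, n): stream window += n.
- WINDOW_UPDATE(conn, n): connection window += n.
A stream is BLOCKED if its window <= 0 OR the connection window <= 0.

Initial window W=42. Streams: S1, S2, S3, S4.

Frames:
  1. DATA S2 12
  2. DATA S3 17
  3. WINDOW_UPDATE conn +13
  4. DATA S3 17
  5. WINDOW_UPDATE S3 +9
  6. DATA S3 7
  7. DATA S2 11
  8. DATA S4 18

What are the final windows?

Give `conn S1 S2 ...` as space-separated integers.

Op 1: conn=30 S1=42 S2=30 S3=42 S4=42 blocked=[]
Op 2: conn=13 S1=42 S2=30 S3=25 S4=42 blocked=[]
Op 3: conn=26 S1=42 S2=30 S3=25 S4=42 blocked=[]
Op 4: conn=9 S1=42 S2=30 S3=8 S4=42 blocked=[]
Op 5: conn=9 S1=42 S2=30 S3=17 S4=42 blocked=[]
Op 6: conn=2 S1=42 S2=30 S3=10 S4=42 blocked=[]
Op 7: conn=-9 S1=42 S2=19 S3=10 S4=42 blocked=[1, 2, 3, 4]
Op 8: conn=-27 S1=42 S2=19 S3=10 S4=24 blocked=[1, 2, 3, 4]

Answer: -27 42 19 10 24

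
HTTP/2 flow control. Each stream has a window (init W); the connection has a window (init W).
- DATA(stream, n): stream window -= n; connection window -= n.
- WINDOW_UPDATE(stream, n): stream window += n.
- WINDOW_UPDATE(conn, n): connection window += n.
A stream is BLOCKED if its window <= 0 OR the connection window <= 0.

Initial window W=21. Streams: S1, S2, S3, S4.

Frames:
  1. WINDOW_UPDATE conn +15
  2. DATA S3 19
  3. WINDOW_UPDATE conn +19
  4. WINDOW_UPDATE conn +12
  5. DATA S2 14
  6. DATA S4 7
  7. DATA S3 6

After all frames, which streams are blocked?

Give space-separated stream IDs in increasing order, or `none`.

Op 1: conn=36 S1=21 S2=21 S3=21 S4=21 blocked=[]
Op 2: conn=17 S1=21 S2=21 S3=2 S4=21 blocked=[]
Op 3: conn=36 S1=21 S2=21 S3=2 S4=21 blocked=[]
Op 4: conn=48 S1=21 S2=21 S3=2 S4=21 blocked=[]
Op 5: conn=34 S1=21 S2=7 S3=2 S4=21 blocked=[]
Op 6: conn=27 S1=21 S2=7 S3=2 S4=14 blocked=[]
Op 7: conn=21 S1=21 S2=7 S3=-4 S4=14 blocked=[3]

Answer: S3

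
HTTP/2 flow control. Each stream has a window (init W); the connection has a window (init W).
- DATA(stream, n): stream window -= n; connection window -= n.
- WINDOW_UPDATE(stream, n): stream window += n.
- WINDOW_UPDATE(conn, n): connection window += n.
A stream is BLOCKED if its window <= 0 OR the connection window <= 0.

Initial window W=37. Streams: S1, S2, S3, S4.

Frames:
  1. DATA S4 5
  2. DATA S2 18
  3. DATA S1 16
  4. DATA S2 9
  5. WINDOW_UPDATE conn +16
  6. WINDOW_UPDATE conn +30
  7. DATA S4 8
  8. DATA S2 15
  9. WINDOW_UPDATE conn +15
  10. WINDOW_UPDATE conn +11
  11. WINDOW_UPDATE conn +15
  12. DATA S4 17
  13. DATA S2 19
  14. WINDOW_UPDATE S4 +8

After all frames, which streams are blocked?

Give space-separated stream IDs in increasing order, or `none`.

Answer: S2

Derivation:
Op 1: conn=32 S1=37 S2=37 S3=37 S4=32 blocked=[]
Op 2: conn=14 S1=37 S2=19 S3=37 S4=32 blocked=[]
Op 3: conn=-2 S1=21 S2=19 S3=37 S4=32 blocked=[1, 2, 3, 4]
Op 4: conn=-11 S1=21 S2=10 S3=37 S4=32 blocked=[1, 2, 3, 4]
Op 5: conn=5 S1=21 S2=10 S3=37 S4=32 blocked=[]
Op 6: conn=35 S1=21 S2=10 S3=37 S4=32 blocked=[]
Op 7: conn=27 S1=21 S2=10 S3=37 S4=24 blocked=[]
Op 8: conn=12 S1=21 S2=-5 S3=37 S4=24 blocked=[2]
Op 9: conn=27 S1=21 S2=-5 S3=37 S4=24 blocked=[2]
Op 10: conn=38 S1=21 S2=-5 S3=37 S4=24 blocked=[2]
Op 11: conn=53 S1=21 S2=-5 S3=37 S4=24 blocked=[2]
Op 12: conn=36 S1=21 S2=-5 S3=37 S4=7 blocked=[2]
Op 13: conn=17 S1=21 S2=-24 S3=37 S4=7 blocked=[2]
Op 14: conn=17 S1=21 S2=-24 S3=37 S4=15 blocked=[2]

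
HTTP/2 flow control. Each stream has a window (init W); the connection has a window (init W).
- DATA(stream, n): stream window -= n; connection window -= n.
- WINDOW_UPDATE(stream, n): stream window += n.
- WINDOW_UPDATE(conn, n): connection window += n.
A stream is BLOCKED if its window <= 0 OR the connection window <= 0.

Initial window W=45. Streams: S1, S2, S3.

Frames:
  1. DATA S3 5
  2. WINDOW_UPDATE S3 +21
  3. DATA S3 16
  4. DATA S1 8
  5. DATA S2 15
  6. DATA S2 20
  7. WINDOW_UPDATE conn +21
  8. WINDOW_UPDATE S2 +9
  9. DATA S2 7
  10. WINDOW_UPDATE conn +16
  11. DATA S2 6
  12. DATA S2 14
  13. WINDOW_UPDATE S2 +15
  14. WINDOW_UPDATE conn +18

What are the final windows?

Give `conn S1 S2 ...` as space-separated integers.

Answer: 9 37 7 45

Derivation:
Op 1: conn=40 S1=45 S2=45 S3=40 blocked=[]
Op 2: conn=40 S1=45 S2=45 S3=61 blocked=[]
Op 3: conn=24 S1=45 S2=45 S3=45 blocked=[]
Op 4: conn=16 S1=37 S2=45 S3=45 blocked=[]
Op 5: conn=1 S1=37 S2=30 S3=45 blocked=[]
Op 6: conn=-19 S1=37 S2=10 S3=45 blocked=[1, 2, 3]
Op 7: conn=2 S1=37 S2=10 S3=45 blocked=[]
Op 8: conn=2 S1=37 S2=19 S3=45 blocked=[]
Op 9: conn=-5 S1=37 S2=12 S3=45 blocked=[1, 2, 3]
Op 10: conn=11 S1=37 S2=12 S3=45 blocked=[]
Op 11: conn=5 S1=37 S2=6 S3=45 blocked=[]
Op 12: conn=-9 S1=37 S2=-8 S3=45 blocked=[1, 2, 3]
Op 13: conn=-9 S1=37 S2=7 S3=45 blocked=[1, 2, 3]
Op 14: conn=9 S1=37 S2=7 S3=45 blocked=[]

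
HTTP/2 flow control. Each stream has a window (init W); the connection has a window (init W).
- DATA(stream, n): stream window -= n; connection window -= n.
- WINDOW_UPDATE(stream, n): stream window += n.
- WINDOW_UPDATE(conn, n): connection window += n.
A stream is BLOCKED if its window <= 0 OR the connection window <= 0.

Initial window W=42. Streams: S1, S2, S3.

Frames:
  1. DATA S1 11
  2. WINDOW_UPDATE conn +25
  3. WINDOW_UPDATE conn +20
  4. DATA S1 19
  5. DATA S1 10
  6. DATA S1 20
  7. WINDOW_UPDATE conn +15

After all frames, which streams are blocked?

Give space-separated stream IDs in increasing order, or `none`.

Op 1: conn=31 S1=31 S2=42 S3=42 blocked=[]
Op 2: conn=56 S1=31 S2=42 S3=42 blocked=[]
Op 3: conn=76 S1=31 S2=42 S3=42 blocked=[]
Op 4: conn=57 S1=12 S2=42 S3=42 blocked=[]
Op 5: conn=47 S1=2 S2=42 S3=42 blocked=[]
Op 6: conn=27 S1=-18 S2=42 S3=42 blocked=[1]
Op 7: conn=42 S1=-18 S2=42 S3=42 blocked=[1]

Answer: S1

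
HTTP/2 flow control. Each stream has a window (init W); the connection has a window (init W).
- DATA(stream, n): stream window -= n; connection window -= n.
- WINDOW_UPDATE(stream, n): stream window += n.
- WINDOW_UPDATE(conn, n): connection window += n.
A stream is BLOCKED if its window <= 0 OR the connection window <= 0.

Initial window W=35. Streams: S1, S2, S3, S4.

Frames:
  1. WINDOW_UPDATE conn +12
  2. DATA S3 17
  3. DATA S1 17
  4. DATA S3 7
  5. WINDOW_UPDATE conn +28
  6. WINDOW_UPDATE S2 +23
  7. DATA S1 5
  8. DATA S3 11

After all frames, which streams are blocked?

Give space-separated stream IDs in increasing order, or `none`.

Answer: S3

Derivation:
Op 1: conn=47 S1=35 S2=35 S3=35 S4=35 blocked=[]
Op 2: conn=30 S1=35 S2=35 S3=18 S4=35 blocked=[]
Op 3: conn=13 S1=18 S2=35 S3=18 S4=35 blocked=[]
Op 4: conn=6 S1=18 S2=35 S3=11 S4=35 blocked=[]
Op 5: conn=34 S1=18 S2=35 S3=11 S4=35 blocked=[]
Op 6: conn=34 S1=18 S2=58 S3=11 S4=35 blocked=[]
Op 7: conn=29 S1=13 S2=58 S3=11 S4=35 blocked=[]
Op 8: conn=18 S1=13 S2=58 S3=0 S4=35 blocked=[3]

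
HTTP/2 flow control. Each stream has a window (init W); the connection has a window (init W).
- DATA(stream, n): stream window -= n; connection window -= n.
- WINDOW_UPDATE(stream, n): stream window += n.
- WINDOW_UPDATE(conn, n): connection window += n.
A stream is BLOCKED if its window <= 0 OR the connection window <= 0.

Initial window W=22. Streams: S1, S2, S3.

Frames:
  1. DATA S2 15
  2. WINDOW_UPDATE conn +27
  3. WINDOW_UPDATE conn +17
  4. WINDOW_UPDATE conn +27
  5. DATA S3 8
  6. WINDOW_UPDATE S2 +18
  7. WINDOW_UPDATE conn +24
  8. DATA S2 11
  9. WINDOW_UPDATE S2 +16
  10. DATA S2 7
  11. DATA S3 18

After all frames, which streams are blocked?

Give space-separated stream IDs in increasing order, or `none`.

Answer: S3

Derivation:
Op 1: conn=7 S1=22 S2=7 S3=22 blocked=[]
Op 2: conn=34 S1=22 S2=7 S3=22 blocked=[]
Op 3: conn=51 S1=22 S2=7 S3=22 blocked=[]
Op 4: conn=78 S1=22 S2=7 S3=22 blocked=[]
Op 5: conn=70 S1=22 S2=7 S3=14 blocked=[]
Op 6: conn=70 S1=22 S2=25 S3=14 blocked=[]
Op 7: conn=94 S1=22 S2=25 S3=14 blocked=[]
Op 8: conn=83 S1=22 S2=14 S3=14 blocked=[]
Op 9: conn=83 S1=22 S2=30 S3=14 blocked=[]
Op 10: conn=76 S1=22 S2=23 S3=14 blocked=[]
Op 11: conn=58 S1=22 S2=23 S3=-4 blocked=[3]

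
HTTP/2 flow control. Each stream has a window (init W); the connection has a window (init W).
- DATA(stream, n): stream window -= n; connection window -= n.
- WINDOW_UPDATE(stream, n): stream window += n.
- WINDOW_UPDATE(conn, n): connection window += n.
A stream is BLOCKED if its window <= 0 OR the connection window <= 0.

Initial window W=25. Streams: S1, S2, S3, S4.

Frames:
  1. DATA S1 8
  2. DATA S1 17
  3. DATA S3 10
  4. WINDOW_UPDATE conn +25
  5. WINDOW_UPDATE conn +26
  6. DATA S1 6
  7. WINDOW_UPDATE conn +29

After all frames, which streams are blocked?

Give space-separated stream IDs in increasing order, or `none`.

Op 1: conn=17 S1=17 S2=25 S3=25 S4=25 blocked=[]
Op 2: conn=0 S1=0 S2=25 S3=25 S4=25 blocked=[1, 2, 3, 4]
Op 3: conn=-10 S1=0 S2=25 S3=15 S4=25 blocked=[1, 2, 3, 4]
Op 4: conn=15 S1=0 S2=25 S3=15 S4=25 blocked=[1]
Op 5: conn=41 S1=0 S2=25 S3=15 S4=25 blocked=[1]
Op 6: conn=35 S1=-6 S2=25 S3=15 S4=25 blocked=[1]
Op 7: conn=64 S1=-6 S2=25 S3=15 S4=25 blocked=[1]

Answer: S1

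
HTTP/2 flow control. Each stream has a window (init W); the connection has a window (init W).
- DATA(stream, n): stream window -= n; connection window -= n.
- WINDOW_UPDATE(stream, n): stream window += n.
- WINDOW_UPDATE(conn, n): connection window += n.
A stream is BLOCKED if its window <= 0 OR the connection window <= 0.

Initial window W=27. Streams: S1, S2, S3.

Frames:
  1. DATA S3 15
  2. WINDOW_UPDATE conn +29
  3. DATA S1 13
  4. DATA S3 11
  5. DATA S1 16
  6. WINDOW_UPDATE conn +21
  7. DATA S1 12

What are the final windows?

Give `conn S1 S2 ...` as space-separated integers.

Answer: 10 -14 27 1

Derivation:
Op 1: conn=12 S1=27 S2=27 S3=12 blocked=[]
Op 2: conn=41 S1=27 S2=27 S3=12 blocked=[]
Op 3: conn=28 S1=14 S2=27 S3=12 blocked=[]
Op 4: conn=17 S1=14 S2=27 S3=1 blocked=[]
Op 5: conn=1 S1=-2 S2=27 S3=1 blocked=[1]
Op 6: conn=22 S1=-2 S2=27 S3=1 blocked=[1]
Op 7: conn=10 S1=-14 S2=27 S3=1 blocked=[1]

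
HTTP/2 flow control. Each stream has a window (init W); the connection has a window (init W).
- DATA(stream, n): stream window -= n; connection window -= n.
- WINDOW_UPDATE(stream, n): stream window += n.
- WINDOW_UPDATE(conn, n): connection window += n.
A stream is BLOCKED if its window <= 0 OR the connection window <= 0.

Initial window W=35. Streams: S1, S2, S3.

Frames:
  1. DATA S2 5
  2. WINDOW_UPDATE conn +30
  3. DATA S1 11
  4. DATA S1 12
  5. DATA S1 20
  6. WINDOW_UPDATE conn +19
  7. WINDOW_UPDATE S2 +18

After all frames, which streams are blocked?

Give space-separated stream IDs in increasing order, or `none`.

Answer: S1

Derivation:
Op 1: conn=30 S1=35 S2=30 S3=35 blocked=[]
Op 2: conn=60 S1=35 S2=30 S3=35 blocked=[]
Op 3: conn=49 S1=24 S2=30 S3=35 blocked=[]
Op 4: conn=37 S1=12 S2=30 S3=35 blocked=[]
Op 5: conn=17 S1=-8 S2=30 S3=35 blocked=[1]
Op 6: conn=36 S1=-8 S2=30 S3=35 blocked=[1]
Op 7: conn=36 S1=-8 S2=48 S3=35 blocked=[1]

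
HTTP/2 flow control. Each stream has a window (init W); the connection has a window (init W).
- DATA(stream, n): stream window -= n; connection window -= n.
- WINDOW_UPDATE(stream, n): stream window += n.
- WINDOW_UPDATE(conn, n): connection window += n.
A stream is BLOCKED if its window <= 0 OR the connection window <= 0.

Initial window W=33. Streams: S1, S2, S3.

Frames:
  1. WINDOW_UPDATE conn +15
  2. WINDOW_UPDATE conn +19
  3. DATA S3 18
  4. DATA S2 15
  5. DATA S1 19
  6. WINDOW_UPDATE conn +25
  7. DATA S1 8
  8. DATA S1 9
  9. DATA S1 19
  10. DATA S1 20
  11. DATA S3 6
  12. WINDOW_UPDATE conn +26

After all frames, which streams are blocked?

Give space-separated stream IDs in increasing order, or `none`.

Answer: S1

Derivation:
Op 1: conn=48 S1=33 S2=33 S3=33 blocked=[]
Op 2: conn=67 S1=33 S2=33 S3=33 blocked=[]
Op 3: conn=49 S1=33 S2=33 S3=15 blocked=[]
Op 4: conn=34 S1=33 S2=18 S3=15 blocked=[]
Op 5: conn=15 S1=14 S2=18 S3=15 blocked=[]
Op 6: conn=40 S1=14 S2=18 S3=15 blocked=[]
Op 7: conn=32 S1=6 S2=18 S3=15 blocked=[]
Op 8: conn=23 S1=-3 S2=18 S3=15 blocked=[1]
Op 9: conn=4 S1=-22 S2=18 S3=15 blocked=[1]
Op 10: conn=-16 S1=-42 S2=18 S3=15 blocked=[1, 2, 3]
Op 11: conn=-22 S1=-42 S2=18 S3=9 blocked=[1, 2, 3]
Op 12: conn=4 S1=-42 S2=18 S3=9 blocked=[1]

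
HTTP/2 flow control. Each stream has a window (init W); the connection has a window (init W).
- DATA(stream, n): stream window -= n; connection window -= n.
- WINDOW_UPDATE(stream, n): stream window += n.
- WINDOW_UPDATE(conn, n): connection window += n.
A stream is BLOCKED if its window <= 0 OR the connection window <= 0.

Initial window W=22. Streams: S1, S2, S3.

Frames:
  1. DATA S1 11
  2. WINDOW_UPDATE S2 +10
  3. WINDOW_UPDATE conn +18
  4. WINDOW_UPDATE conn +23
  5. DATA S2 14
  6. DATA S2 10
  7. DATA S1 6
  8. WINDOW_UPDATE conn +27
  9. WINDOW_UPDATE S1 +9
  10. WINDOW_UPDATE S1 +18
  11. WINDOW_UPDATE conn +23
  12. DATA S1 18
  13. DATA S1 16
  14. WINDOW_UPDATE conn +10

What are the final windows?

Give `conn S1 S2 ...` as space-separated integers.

Answer: 48 -2 8 22

Derivation:
Op 1: conn=11 S1=11 S2=22 S3=22 blocked=[]
Op 2: conn=11 S1=11 S2=32 S3=22 blocked=[]
Op 3: conn=29 S1=11 S2=32 S3=22 blocked=[]
Op 4: conn=52 S1=11 S2=32 S3=22 blocked=[]
Op 5: conn=38 S1=11 S2=18 S3=22 blocked=[]
Op 6: conn=28 S1=11 S2=8 S3=22 blocked=[]
Op 7: conn=22 S1=5 S2=8 S3=22 blocked=[]
Op 8: conn=49 S1=5 S2=8 S3=22 blocked=[]
Op 9: conn=49 S1=14 S2=8 S3=22 blocked=[]
Op 10: conn=49 S1=32 S2=8 S3=22 blocked=[]
Op 11: conn=72 S1=32 S2=8 S3=22 blocked=[]
Op 12: conn=54 S1=14 S2=8 S3=22 blocked=[]
Op 13: conn=38 S1=-2 S2=8 S3=22 blocked=[1]
Op 14: conn=48 S1=-2 S2=8 S3=22 blocked=[1]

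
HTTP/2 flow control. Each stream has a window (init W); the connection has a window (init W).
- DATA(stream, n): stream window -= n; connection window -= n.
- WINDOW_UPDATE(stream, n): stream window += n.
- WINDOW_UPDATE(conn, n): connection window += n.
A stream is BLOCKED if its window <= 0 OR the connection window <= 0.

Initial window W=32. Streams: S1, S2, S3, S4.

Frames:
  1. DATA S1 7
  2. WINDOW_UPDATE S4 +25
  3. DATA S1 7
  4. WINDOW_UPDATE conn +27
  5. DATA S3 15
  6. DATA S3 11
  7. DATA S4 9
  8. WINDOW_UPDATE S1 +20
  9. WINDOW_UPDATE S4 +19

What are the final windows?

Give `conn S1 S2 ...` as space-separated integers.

Op 1: conn=25 S1=25 S2=32 S3=32 S4=32 blocked=[]
Op 2: conn=25 S1=25 S2=32 S3=32 S4=57 blocked=[]
Op 3: conn=18 S1=18 S2=32 S3=32 S4=57 blocked=[]
Op 4: conn=45 S1=18 S2=32 S3=32 S4=57 blocked=[]
Op 5: conn=30 S1=18 S2=32 S3=17 S4=57 blocked=[]
Op 6: conn=19 S1=18 S2=32 S3=6 S4=57 blocked=[]
Op 7: conn=10 S1=18 S2=32 S3=6 S4=48 blocked=[]
Op 8: conn=10 S1=38 S2=32 S3=6 S4=48 blocked=[]
Op 9: conn=10 S1=38 S2=32 S3=6 S4=67 blocked=[]

Answer: 10 38 32 6 67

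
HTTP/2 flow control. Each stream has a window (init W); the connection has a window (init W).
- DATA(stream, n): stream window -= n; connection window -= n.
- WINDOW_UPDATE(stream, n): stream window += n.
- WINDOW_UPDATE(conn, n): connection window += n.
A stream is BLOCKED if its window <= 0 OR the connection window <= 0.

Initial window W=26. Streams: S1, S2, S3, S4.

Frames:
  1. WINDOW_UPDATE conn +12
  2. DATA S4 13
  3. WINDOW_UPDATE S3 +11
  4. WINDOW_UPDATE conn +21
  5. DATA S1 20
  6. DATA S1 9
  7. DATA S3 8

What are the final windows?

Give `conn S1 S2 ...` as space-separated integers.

Op 1: conn=38 S1=26 S2=26 S3=26 S4=26 blocked=[]
Op 2: conn=25 S1=26 S2=26 S3=26 S4=13 blocked=[]
Op 3: conn=25 S1=26 S2=26 S3=37 S4=13 blocked=[]
Op 4: conn=46 S1=26 S2=26 S3=37 S4=13 blocked=[]
Op 5: conn=26 S1=6 S2=26 S3=37 S4=13 blocked=[]
Op 6: conn=17 S1=-3 S2=26 S3=37 S4=13 blocked=[1]
Op 7: conn=9 S1=-3 S2=26 S3=29 S4=13 blocked=[1]

Answer: 9 -3 26 29 13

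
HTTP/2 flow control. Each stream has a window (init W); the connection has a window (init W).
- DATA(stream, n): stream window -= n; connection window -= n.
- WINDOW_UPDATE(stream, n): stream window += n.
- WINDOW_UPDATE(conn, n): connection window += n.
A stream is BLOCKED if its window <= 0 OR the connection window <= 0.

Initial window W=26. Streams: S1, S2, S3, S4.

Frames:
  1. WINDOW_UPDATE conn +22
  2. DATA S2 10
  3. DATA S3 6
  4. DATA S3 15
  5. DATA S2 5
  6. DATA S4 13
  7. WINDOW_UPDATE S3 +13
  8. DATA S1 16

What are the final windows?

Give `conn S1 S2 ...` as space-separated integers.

Answer: -17 10 11 18 13

Derivation:
Op 1: conn=48 S1=26 S2=26 S3=26 S4=26 blocked=[]
Op 2: conn=38 S1=26 S2=16 S3=26 S4=26 blocked=[]
Op 3: conn=32 S1=26 S2=16 S3=20 S4=26 blocked=[]
Op 4: conn=17 S1=26 S2=16 S3=5 S4=26 blocked=[]
Op 5: conn=12 S1=26 S2=11 S3=5 S4=26 blocked=[]
Op 6: conn=-1 S1=26 S2=11 S3=5 S4=13 blocked=[1, 2, 3, 4]
Op 7: conn=-1 S1=26 S2=11 S3=18 S4=13 blocked=[1, 2, 3, 4]
Op 8: conn=-17 S1=10 S2=11 S3=18 S4=13 blocked=[1, 2, 3, 4]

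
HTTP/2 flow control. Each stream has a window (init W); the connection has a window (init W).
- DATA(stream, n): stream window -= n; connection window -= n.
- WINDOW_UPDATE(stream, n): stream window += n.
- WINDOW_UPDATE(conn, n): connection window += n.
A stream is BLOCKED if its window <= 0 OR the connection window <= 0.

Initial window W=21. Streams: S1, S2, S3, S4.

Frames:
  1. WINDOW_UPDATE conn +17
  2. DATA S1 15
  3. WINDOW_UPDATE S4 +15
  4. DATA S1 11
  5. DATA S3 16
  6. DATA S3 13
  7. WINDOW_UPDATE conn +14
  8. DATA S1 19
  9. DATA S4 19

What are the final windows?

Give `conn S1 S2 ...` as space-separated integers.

Op 1: conn=38 S1=21 S2=21 S3=21 S4=21 blocked=[]
Op 2: conn=23 S1=6 S2=21 S3=21 S4=21 blocked=[]
Op 3: conn=23 S1=6 S2=21 S3=21 S4=36 blocked=[]
Op 4: conn=12 S1=-5 S2=21 S3=21 S4=36 blocked=[1]
Op 5: conn=-4 S1=-5 S2=21 S3=5 S4=36 blocked=[1, 2, 3, 4]
Op 6: conn=-17 S1=-5 S2=21 S3=-8 S4=36 blocked=[1, 2, 3, 4]
Op 7: conn=-3 S1=-5 S2=21 S3=-8 S4=36 blocked=[1, 2, 3, 4]
Op 8: conn=-22 S1=-24 S2=21 S3=-8 S4=36 blocked=[1, 2, 3, 4]
Op 9: conn=-41 S1=-24 S2=21 S3=-8 S4=17 blocked=[1, 2, 3, 4]

Answer: -41 -24 21 -8 17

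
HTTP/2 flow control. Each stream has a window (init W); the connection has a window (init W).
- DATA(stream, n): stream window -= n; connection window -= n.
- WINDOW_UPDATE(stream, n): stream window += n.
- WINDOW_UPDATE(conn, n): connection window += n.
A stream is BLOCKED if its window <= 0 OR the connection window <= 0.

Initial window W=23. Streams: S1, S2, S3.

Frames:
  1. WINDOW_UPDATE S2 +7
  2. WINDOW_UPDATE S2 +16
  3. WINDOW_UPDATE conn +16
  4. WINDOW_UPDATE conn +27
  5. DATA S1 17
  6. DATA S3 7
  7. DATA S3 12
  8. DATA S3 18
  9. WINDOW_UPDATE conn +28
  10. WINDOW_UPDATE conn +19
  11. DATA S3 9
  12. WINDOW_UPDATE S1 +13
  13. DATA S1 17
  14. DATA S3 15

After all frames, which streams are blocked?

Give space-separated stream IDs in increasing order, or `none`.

Answer: S3

Derivation:
Op 1: conn=23 S1=23 S2=30 S3=23 blocked=[]
Op 2: conn=23 S1=23 S2=46 S3=23 blocked=[]
Op 3: conn=39 S1=23 S2=46 S3=23 blocked=[]
Op 4: conn=66 S1=23 S2=46 S3=23 blocked=[]
Op 5: conn=49 S1=6 S2=46 S3=23 blocked=[]
Op 6: conn=42 S1=6 S2=46 S3=16 blocked=[]
Op 7: conn=30 S1=6 S2=46 S3=4 blocked=[]
Op 8: conn=12 S1=6 S2=46 S3=-14 blocked=[3]
Op 9: conn=40 S1=6 S2=46 S3=-14 blocked=[3]
Op 10: conn=59 S1=6 S2=46 S3=-14 blocked=[3]
Op 11: conn=50 S1=6 S2=46 S3=-23 blocked=[3]
Op 12: conn=50 S1=19 S2=46 S3=-23 blocked=[3]
Op 13: conn=33 S1=2 S2=46 S3=-23 blocked=[3]
Op 14: conn=18 S1=2 S2=46 S3=-38 blocked=[3]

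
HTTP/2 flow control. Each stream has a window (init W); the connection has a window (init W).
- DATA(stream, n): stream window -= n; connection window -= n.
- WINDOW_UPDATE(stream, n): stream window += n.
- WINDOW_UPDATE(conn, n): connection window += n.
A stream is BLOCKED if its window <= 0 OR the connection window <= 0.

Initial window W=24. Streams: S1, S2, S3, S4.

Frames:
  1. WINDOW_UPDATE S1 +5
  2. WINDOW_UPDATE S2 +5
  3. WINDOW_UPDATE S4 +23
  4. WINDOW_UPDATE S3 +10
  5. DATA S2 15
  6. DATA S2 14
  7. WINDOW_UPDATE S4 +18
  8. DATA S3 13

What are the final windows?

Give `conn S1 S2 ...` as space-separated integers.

Answer: -18 29 0 21 65

Derivation:
Op 1: conn=24 S1=29 S2=24 S3=24 S4=24 blocked=[]
Op 2: conn=24 S1=29 S2=29 S3=24 S4=24 blocked=[]
Op 3: conn=24 S1=29 S2=29 S3=24 S4=47 blocked=[]
Op 4: conn=24 S1=29 S2=29 S3=34 S4=47 blocked=[]
Op 5: conn=9 S1=29 S2=14 S3=34 S4=47 blocked=[]
Op 6: conn=-5 S1=29 S2=0 S3=34 S4=47 blocked=[1, 2, 3, 4]
Op 7: conn=-5 S1=29 S2=0 S3=34 S4=65 blocked=[1, 2, 3, 4]
Op 8: conn=-18 S1=29 S2=0 S3=21 S4=65 blocked=[1, 2, 3, 4]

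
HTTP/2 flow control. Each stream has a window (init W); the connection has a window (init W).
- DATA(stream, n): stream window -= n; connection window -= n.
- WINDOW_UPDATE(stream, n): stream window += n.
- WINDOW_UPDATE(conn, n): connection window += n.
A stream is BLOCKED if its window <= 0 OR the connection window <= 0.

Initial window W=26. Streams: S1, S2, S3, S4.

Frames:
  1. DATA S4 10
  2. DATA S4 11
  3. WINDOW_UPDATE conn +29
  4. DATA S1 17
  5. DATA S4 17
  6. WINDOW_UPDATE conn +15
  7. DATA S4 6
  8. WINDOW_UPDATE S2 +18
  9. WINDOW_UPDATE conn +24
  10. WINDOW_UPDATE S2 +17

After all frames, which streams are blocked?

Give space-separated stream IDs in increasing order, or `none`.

Op 1: conn=16 S1=26 S2=26 S3=26 S4=16 blocked=[]
Op 2: conn=5 S1=26 S2=26 S3=26 S4=5 blocked=[]
Op 3: conn=34 S1=26 S2=26 S3=26 S4=5 blocked=[]
Op 4: conn=17 S1=9 S2=26 S3=26 S4=5 blocked=[]
Op 5: conn=0 S1=9 S2=26 S3=26 S4=-12 blocked=[1, 2, 3, 4]
Op 6: conn=15 S1=9 S2=26 S3=26 S4=-12 blocked=[4]
Op 7: conn=9 S1=9 S2=26 S3=26 S4=-18 blocked=[4]
Op 8: conn=9 S1=9 S2=44 S3=26 S4=-18 blocked=[4]
Op 9: conn=33 S1=9 S2=44 S3=26 S4=-18 blocked=[4]
Op 10: conn=33 S1=9 S2=61 S3=26 S4=-18 blocked=[4]

Answer: S4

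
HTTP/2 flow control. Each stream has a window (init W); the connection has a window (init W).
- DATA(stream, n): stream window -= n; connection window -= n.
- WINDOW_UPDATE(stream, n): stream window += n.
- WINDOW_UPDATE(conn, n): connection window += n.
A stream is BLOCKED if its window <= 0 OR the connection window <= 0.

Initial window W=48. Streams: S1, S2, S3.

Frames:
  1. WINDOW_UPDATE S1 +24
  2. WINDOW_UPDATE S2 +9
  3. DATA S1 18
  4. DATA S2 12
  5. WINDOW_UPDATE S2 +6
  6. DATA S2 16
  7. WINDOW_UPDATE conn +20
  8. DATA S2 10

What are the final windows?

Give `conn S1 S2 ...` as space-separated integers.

Answer: 12 54 25 48

Derivation:
Op 1: conn=48 S1=72 S2=48 S3=48 blocked=[]
Op 2: conn=48 S1=72 S2=57 S3=48 blocked=[]
Op 3: conn=30 S1=54 S2=57 S3=48 blocked=[]
Op 4: conn=18 S1=54 S2=45 S3=48 blocked=[]
Op 5: conn=18 S1=54 S2=51 S3=48 blocked=[]
Op 6: conn=2 S1=54 S2=35 S3=48 blocked=[]
Op 7: conn=22 S1=54 S2=35 S3=48 blocked=[]
Op 8: conn=12 S1=54 S2=25 S3=48 blocked=[]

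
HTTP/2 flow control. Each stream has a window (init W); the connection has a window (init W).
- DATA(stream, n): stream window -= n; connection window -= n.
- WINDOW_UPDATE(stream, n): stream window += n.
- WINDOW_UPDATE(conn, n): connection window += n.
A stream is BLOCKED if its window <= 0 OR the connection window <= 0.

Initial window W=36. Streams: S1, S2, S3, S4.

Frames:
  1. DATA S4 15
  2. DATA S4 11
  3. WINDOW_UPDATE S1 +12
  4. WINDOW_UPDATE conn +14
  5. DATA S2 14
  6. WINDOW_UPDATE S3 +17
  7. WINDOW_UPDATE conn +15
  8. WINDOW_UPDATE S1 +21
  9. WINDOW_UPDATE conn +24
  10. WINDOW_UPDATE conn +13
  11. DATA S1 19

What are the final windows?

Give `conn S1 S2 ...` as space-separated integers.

Op 1: conn=21 S1=36 S2=36 S3=36 S4=21 blocked=[]
Op 2: conn=10 S1=36 S2=36 S3=36 S4=10 blocked=[]
Op 3: conn=10 S1=48 S2=36 S3=36 S4=10 blocked=[]
Op 4: conn=24 S1=48 S2=36 S3=36 S4=10 blocked=[]
Op 5: conn=10 S1=48 S2=22 S3=36 S4=10 blocked=[]
Op 6: conn=10 S1=48 S2=22 S3=53 S4=10 blocked=[]
Op 7: conn=25 S1=48 S2=22 S3=53 S4=10 blocked=[]
Op 8: conn=25 S1=69 S2=22 S3=53 S4=10 blocked=[]
Op 9: conn=49 S1=69 S2=22 S3=53 S4=10 blocked=[]
Op 10: conn=62 S1=69 S2=22 S3=53 S4=10 blocked=[]
Op 11: conn=43 S1=50 S2=22 S3=53 S4=10 blocked=[]

Answer: 43 50 22 53 10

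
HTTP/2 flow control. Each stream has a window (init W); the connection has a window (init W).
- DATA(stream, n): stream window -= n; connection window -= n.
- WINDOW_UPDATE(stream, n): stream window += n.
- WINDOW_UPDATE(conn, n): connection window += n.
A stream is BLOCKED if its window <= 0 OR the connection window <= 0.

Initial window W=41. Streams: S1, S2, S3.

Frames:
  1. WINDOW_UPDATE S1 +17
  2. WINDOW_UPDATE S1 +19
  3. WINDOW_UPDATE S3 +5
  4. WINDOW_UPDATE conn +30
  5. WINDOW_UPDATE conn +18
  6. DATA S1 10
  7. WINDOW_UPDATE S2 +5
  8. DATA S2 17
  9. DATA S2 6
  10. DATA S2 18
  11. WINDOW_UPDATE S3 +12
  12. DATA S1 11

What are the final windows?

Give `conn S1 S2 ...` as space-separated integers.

Answer: 27 56 5 58

Derivation:
Op 1: conn=41 S1=58 S2=41 S3=41 blocked=[]
Op 2: conn=41 S1=77 S2=41 S3=41 blocked=[]
Op 3: conn=41 S1=77 S2=41 S3=46 blocked=[]
Op 4: conn=71 S1=77 S2=41 S3=46 blocked=[]
Op 5: conn=89 S1=77 S2=41 S3=46 blocked=[]
Op 6: conn=79 S1=67 S2=41 S3=46 blocked=[]
Op 7: conn=79 S1=67 S2=46 S3=46 blocked=[]
Op 8: conn=62 S1=67 S2=29 S3=46 blocked=[]
Op 9: conn=56 S1=67 S2=23 S3=46 blocked=[]
Op 10: conn=38 S1=67 S2=5 S3=46 blocked=[]
Op 11: conn=38 S1=67 S2=5 S3=58 blocked=[]
Op 12: conn=27 S1=56 S2=5 S3=58 blocked=[]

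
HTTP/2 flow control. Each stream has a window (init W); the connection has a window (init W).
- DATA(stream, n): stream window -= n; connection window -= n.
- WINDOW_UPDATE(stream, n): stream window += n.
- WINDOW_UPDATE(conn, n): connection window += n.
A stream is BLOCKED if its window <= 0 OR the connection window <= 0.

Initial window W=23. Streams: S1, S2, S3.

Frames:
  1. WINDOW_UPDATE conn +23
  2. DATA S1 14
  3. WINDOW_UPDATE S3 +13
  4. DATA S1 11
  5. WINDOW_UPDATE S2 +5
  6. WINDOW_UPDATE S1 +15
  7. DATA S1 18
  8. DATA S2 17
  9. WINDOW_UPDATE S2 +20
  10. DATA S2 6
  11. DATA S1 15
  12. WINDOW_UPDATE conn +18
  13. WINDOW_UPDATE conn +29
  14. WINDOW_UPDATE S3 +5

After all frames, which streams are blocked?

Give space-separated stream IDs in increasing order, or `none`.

Answer: S1

Derivation:
Op 1: conn=46 S1=23 S2=23 S3=23 blocked=[]
Op 2: conn=32 S1=9 S2=23 S3=23 blocked=[]
Op 3: conn=32 S1=9 S2=23 S3=36 blocked=[]
Op 4: conn=21 S1=-2 S2=23 S3=36 blocked=[1]
Op 5: conn=21 S1=-2 S2=28 S3=36 blocked=[1]
Op 6: conn=21 S1=13 S2=28 S3=36 blocked=[]
Op 7: conn=3 S1=-5 S2=28 S3=36 blocked=[1]
Op 8: conn=-14 S1=-5 S2=11 S3=36 blocked=[1, 2, 3]
Op 9: conn=-14 S1=-5 S2=31 S3=36 blocked=[1, 2, 3]
Op 10: conn=-20 S1=-5 S2=25 S3=36 blocked=[1, 2, 3]
Op 11: conn=-35 S1=-20 S2=25 S3=36 blocked=[1, 2, 3]
Op 12: conn=-17 S1=-20 S2=25 S3=36 blocked=[1, 2, 3]
Op 13: conn=12 S1=-20 S2=25 S3=36 blocked=[1]
Op 14: conn=12 S1=-20 S2=25 S3=41 blocked=[1]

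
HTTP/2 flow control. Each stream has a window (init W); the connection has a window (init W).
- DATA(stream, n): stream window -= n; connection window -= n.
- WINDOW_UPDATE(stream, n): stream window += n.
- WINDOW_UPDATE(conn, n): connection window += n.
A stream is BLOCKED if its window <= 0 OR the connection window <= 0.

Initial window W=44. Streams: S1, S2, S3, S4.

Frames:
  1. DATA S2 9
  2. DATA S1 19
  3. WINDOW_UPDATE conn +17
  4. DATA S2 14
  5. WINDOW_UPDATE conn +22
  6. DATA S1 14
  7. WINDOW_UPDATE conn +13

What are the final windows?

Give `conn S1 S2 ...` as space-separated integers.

Op 1: conn=35 S1=44 S2=35 S3=44 S4=44 blocked=[]
Op 2: conn=16 S1=25 S2=35 S3=44 S4=44 blocked=[]
Op 3: conn=33 S1=25 S2=35 S3=44 S4=44 blocked=[]
Op 4: conn=19 S1=25 S2=21 S3=44 S4=44 blocked=[]
Op 5: conn=41 S1=25 S2=21 S3=44 S4=44 blocked=[]
Op 6: conn=27 S1=11 S2=21 S3=44 S4=44 blocked=[]
Op 7: conn=40 S1=11 S2=21 S3=44 S4=44 blocked=[]

Answer: 40 11 21 44 44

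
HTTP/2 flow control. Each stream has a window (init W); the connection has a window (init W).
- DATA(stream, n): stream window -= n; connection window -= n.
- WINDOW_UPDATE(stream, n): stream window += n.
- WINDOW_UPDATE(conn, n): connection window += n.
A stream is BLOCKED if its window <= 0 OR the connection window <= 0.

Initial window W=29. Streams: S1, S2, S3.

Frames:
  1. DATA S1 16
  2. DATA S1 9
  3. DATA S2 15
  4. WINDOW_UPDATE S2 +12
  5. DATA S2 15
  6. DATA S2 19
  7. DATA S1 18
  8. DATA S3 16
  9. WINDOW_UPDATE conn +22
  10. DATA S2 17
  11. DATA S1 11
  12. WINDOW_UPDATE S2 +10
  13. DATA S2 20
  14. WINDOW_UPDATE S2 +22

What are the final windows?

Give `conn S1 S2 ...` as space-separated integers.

Answer: -105 -25 -13 13

Derivation:
Op 1: conn=13 S1=13 S2=29 S3=29 blocked=[]
Op 2: conn=4 S1=4 S2=29 S3=29 blocked=[]
Op 3: conn=-11 S1=4 S2=14 S3=29 blocked=[1, 2, 3]
Op 4: conn=-11 S1=4 S2=26 S3=29 blocked=[1, 2, 3]
Op 5: conn=-26 S1=4 S2=11 S3=29 blocked=[1, 2, 3]
Op 6: conn=-45 S1=4 S2=-8 S3=29 blocked=[1, 2, 3]
Op 7: conn=-63 S1=-14 S2=-8 S3=29 blocked=[1, 2, 3]
Op 8: conn=-79 S1=-14 S2=-8 S3=13 blocked=[1, 2, 3]
Op 9: conn=-57 S1=-14 S2=-8 S3=13 blocked=[1, 2, 3]
Op 10: conn=-74 S1=-14 S2=-25 S3=13 blocked=[1, 2, 3]
Op 11: conn=-85 S1=-25 S2=-25 S3=13 blocked=[1, 2, 3]
Op 12: conn=-85 S1=-25 S2=-15 S3=13 blocked=[1, 2, 3]
Op 13: conn=-105 S1=-25 S2=-35 S3=13 blocked=[1, 2, 3]
Op 14: conn=-105 S1=-25 S2=-13 S3=13 blocked=[1, 2, 3]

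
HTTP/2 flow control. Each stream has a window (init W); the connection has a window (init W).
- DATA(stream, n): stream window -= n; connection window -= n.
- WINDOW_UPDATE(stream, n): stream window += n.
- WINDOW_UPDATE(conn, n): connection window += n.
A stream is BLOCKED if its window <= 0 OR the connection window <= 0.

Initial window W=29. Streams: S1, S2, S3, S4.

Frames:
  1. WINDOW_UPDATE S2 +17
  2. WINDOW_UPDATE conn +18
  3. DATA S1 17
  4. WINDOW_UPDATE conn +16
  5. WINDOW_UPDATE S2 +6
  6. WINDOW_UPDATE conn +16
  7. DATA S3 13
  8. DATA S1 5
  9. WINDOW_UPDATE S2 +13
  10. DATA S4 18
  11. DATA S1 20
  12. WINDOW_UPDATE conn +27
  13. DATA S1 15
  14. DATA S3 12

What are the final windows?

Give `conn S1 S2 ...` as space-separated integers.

Op 1: conn=29 S1=29 S2=46 S3=29 S4=29 blocked=[]
Op 2: conn=47 S1=29 S2=46 S3=29 S4=29 blocked=[]
Op 3: conn=30 S1=12 S2=46 S3=29 S4=29 blocked=[]
Op 4: conn=46 S1=12 S2=46 S3=29 S4=29 blocked=[]
Op 5: conn=46 S1=12 S2=52 S3=29 S4=29 blocked=[]
Op 6: conn=62 S1=12 S2=52 S3=29 S4=29 blocked=[]
Op 7: conn=49 S1=12 S2=52 S3=16 S4=29 blocked=[]
Op 8: conn=44 S1=7 S2=52 S3=16 S4=29 blocked=[]
Op 9: conn=44 S1=7 S2=65 S3=16 S4=29 blocked=[]
Op 10: conn=26 S1=7 S2=65 S3=16 S4=11 blocked=[]
Op 11: conn=6 S1=-13 S2=65 S3=16 S4=11 blocked=[1]
Op 12: conn=33 S1=-13 S2=65 S3=16 S4=11 blocked=[1]
Op 13: conn=18 S1=-28 S2=65 S3=16 S4=11 blocked=[1]
Op 14: conn=6 S1=-28 S2=65 S3=4 S4=11 blocked=[1]

Answer: 6 -28 65 4 11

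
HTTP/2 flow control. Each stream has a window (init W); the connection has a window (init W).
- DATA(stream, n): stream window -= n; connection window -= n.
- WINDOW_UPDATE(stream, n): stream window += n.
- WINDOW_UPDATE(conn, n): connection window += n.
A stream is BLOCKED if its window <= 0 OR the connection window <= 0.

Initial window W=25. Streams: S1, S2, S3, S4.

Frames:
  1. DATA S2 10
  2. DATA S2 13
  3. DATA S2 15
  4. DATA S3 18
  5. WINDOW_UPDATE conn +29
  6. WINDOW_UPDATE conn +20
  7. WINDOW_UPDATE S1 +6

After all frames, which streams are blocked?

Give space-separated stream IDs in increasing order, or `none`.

Answer: S2

Derivation:
Op 1: conn=15 S1=25 S2=15 S3=25 S4=25 blocked=[]
Op 2: conn=2 S1=25 S2=2 S3=25 S4=25 blocked=[]
Op 3: conn=-13 S1=25 S2=-13 S3=25 S4=25 blocked=[1, 2, 3, 4]
Op 4: conn=-31 S1=25 S2=-13 S3=7 S4=25 blocked=[1, 2, 3, 4]
Op 5: conn=-2 S1=25 S2=-13 S3=7 S4=25 blocked=[1, 2, 3, 4]
Op 6: conn=18 S1=25 S2=-13 S3=7 S4=25 blocked=[2]
Op 7: conn=18 S1=31 S2=-13 S3=7 S4=25 blocked=[2]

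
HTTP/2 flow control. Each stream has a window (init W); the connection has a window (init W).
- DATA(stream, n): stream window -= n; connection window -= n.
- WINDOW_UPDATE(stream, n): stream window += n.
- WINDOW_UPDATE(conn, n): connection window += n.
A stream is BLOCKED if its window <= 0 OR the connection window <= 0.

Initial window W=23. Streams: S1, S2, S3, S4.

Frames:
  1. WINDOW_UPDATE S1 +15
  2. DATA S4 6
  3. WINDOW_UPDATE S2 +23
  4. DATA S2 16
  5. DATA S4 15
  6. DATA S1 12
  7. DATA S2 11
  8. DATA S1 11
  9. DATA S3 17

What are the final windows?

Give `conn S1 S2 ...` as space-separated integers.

Op 1: conn=23 S1=38 S2=23 S3=23 S4=23 blocked=[]
Op 2: conn=17 S1=38 S2=23 S3=23 S4=17 blocked=[]
Op 3: conn=17 S1=38 S2=46 S3=23 S4=17 blocked=[]
Op 4: conn=1 S1=38 S2=30 S3=23 S4=17 blocked=[]
Op 5: conn=-14 S1=38 S2=30 S3=23 S4=2 blocked=[1, 2, 3, 4]
Op 6: conn=-26 S1=26 S2=30 S3=23 S4=2 blocked=[1, 2, 3, 4]
Op 7: conn=-37 S1=26 S2=19 S3=23 S4=2 blocked=[1, 2, 3, 4]
Op 8: conn=-48 S1=15 S2=19 S3=23 S4=2 blocked=[1, 2, 3, 4]
Op 9: conn=-65 S1=15 S2=19 S3=6 S4=2 blocked=[1, 2, 3, 4]

Answer: -65 15 19 6 2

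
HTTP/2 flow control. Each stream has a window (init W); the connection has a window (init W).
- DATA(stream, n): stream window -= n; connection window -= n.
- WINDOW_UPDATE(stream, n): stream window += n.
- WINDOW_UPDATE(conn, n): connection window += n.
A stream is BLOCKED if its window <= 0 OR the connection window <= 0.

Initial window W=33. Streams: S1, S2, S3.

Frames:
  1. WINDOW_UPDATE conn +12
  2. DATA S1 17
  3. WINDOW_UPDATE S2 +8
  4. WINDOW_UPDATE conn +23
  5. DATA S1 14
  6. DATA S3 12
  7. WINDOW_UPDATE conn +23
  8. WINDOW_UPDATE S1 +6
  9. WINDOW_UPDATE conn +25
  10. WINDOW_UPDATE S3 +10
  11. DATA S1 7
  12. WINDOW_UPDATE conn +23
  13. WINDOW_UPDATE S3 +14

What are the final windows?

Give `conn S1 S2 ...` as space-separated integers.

Op 1: conn=45 S1=33 S2=33 S3=33 blocked=[]
Op 2: conn=28 S1=16 S2=33 S3=33 blocked=[]
Op 3: conn=28 S1=16 S2=41 S3=33 blocked=[]
Op 4: conn=51 S1=16 S2=41 S3=33 blocked=[]
Op 5: conn=37 S1=2 S2=41 S3=33 blocked=[]
Op 6: conn=25 S1=2 S2=41 S3=21 blocked=[]
Op 7: conn=48 S1=2 S2=41 S3=21 blocked=[]
Op 8: conn=48 S1=8 S2=41 S3=21 blocked=[]
Op 9: conn=73 S1=8 S2=41 S3=21 blocked=[]
Op 10: conn=73 S1=8 S2=41 S3=31 blocked=[]
Op 11: conn=66 S1=1 S2=41 S3=31 blocked=[]
Op 12: conn=89 S1=1 S2=41 S3=31 blocked=[]
Op 13: conn=89 S1=1 S2=41 S3=45 blocked=[]

Answer: 89 1 41 45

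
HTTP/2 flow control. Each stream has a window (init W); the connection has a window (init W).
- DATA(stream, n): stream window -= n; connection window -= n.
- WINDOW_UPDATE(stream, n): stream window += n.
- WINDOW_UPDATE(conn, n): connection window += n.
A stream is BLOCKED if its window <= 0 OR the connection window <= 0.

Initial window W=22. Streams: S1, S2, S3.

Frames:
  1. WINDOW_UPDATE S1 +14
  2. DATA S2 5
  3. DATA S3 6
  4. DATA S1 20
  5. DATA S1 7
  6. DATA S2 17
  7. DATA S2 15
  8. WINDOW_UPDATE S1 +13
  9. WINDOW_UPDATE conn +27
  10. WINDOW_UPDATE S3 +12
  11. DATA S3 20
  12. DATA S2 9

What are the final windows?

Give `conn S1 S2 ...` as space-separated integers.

Answer: -50 22 -24 8

Derivation:
Op 1: conn=22 S1=36 S2=22 S3=22 blocked=[]
Op 2: conn=17 S1=36 S2=17 S3=22 blocked=[]
Op 3: conn=11 S1=36 S2=17 S3=16 blocked=[]
Op 4: conn=-9 S1=16 S2=17 S3=16 blocked=[1, 2, 3]
Op 5: conn=-16 S1=9 S2=17 S3=16 blocked=[1, 2, 3]
Op 6: conn=-33 S1=9 S2=0 S3=16 blocked=[1, 2, 3]
Op 7: conn=-48 S1=9 S2=-15 S3=16 blocked=[1, 2, 3]
Op 8: conn=-48 S1=22 S2=-15 S3=16 blocked=[1, 2, 3]
Op 9: conn=-21 S1=22 S2=-15 S3=16 blocked=[1, 2, 3]
Op 10: conn=-21 S1=22 S2=-15 S3=28 blocked=[1, 2, 3]
Op 11: conn=-41 S1=22 S2=-15 S3=8 blocked=[1, 2, 3]
Op 12: conn=-50 S1=22 S2=-24 S3=8 blocked=[1, 2, 3]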